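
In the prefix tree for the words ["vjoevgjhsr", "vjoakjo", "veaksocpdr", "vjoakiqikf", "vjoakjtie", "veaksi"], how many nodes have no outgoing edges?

Leaves are exactly the stored words that no other stored word extends.
Those words: "veaksi", "veaksocpdr", "vjoakiqikf", "vjoakjo", "vjoakjtie", "vjoevgjhsr"
Leaf count: 6

6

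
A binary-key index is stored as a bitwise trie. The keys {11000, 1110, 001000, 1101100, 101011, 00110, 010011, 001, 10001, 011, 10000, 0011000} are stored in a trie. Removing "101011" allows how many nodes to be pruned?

4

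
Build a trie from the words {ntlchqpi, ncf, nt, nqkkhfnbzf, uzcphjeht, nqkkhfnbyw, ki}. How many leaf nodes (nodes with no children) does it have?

6

Leaves are exactly the stored words that no other stored word extends.
Those words: "ki", "ncf", "nqkkhfnbyw", "nqkkhfnbzf", "ntlchqpi", "uzcphjeht"
Leaf count: 6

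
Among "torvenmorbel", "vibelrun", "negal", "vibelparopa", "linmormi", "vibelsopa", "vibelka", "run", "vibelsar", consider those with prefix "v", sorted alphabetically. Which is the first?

vibelka

Filter for "v…" and sort: "vibelka", "vibelparopa", "vibelrun", "vibelsar", "vibelsopa"
Position 1: vibelka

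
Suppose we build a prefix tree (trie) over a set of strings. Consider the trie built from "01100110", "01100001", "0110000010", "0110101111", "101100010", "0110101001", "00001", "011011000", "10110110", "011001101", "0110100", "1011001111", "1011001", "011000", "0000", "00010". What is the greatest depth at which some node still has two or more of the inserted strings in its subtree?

Equivalently: take the maximum, over all pairs, of their longest common prefix length.
e.g. "01100110" and "011001101" share the prefix "01100110" of length 8; no pair shares a longer one.
Longest shared-prefix length: 8

8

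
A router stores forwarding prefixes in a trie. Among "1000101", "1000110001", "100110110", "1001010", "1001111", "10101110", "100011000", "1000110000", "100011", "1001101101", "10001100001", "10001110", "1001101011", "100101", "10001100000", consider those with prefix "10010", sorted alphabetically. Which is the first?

Words with prefix "10010", in lexicographic order: "100101", "1001010"
The 1st is 100101.

100101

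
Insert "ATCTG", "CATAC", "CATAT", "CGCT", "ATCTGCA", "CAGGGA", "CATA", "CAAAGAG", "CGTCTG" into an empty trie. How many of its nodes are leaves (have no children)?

A leaf is a node with no children — equivalently, the end of a word that is not a proper prefix of any other stored word.
Those words: "ATCTGCA", "CAAAGAG", "CAGGGA", "CATAC", "CATAT", "CGCT", "CGTCTG"
Leaf count: 7

7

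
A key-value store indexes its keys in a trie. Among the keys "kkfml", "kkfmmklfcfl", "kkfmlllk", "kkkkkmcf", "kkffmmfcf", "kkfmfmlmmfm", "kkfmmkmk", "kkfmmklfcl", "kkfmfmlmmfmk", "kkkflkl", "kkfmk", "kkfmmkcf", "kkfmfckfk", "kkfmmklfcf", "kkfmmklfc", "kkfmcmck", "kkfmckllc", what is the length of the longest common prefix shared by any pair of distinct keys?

11

Look for the deepest trie node that still has at least two words in its subtree.
e.g. "kkfmfmlmmfm" and "kkfmfmlmmfmk" share the prefix "kkfmfmlmmfm" of length 11; no pair shares a longer one.
Longest shared-prefix length: 11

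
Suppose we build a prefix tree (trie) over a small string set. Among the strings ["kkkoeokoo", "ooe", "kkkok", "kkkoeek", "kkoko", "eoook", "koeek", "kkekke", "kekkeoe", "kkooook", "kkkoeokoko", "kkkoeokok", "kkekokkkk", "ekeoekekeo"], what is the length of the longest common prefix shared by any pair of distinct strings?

Equivalently: take the maximum, over all pairs, of their longest common prefix length.
"kkkoeokok" and "kkkoeokoko" agree on "kkkoeokok" (9 characters) before diverging; nothing deeper is shared.
Longest shared-prefix length: 9

9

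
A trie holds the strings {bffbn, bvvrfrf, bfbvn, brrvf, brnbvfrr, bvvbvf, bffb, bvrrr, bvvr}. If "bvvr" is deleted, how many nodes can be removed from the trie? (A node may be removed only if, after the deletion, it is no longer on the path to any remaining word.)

0

Walk "bvvr" from the leaf back toward the root, removing each node that no remaining word uses.
Every node on "bvvr" is still needed (e.g. by "bvvrfrf"), so nothing is freed.
Nodes removed: 0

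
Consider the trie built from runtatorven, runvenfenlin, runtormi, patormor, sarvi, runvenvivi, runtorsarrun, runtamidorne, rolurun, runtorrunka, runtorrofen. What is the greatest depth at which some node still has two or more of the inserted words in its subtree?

The deepest shared node is where two words last agree before diverging.
"runtorrofen" and "runtorrunka" agree on "runtorr" (7 characters) before diverging; nothing deeper is shared.
Longest shared-prefix length: 7

7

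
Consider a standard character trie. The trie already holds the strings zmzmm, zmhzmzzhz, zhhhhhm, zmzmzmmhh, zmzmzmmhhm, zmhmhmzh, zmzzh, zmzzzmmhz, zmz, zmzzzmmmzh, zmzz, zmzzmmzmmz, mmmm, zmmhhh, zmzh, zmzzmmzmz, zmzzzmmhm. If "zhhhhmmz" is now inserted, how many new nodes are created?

Walking "zhhhhmmz" from the root, the first 5 characters ("zhhhh") follow existing edges; "m" is the first miss.
Each of the 3 remaining characters creates one node.

3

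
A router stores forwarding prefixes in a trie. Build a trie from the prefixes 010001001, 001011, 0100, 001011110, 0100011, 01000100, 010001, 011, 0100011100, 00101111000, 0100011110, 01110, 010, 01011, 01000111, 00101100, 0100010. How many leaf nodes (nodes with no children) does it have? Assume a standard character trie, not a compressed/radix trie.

7

A leaf is a node with no children — equivalently, the end of a word that is not a proper prefix of any other stored word.
Those words: "00101100", "00101111000", "010001001", "0100011100", "0100011110", "01011", "01110"
Leaf count: 7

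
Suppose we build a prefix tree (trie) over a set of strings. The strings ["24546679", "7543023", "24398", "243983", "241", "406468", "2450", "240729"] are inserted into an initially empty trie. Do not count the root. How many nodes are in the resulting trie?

Trace insertions, counting only characters that open a new branch:
  "24546679" → 8 new (2, 4, 5, 4, 6, 6, 7, 9)
  "7543023" → 7 new (7, 5, 4, 3, 0, 2, 3)
  "24398" → prefix "24" already present; 3 new (3, 9, 8)
  "243983" → prefix "24398" already present; 1 new (3)
  "241" → prefix "24" already present; 1 new (1)
  "406468" → 6 new (4, 0, 6, 4, 6, 8)
  "2450" → prefix "245" already present; 1 new (0)
  "240729" → prefix "24" already present; 4 new (0, 7, 2, 9)
Total nodes = 8 + 7 + 3 + 1 + 1 + 6 + 1 + 4 = 31

31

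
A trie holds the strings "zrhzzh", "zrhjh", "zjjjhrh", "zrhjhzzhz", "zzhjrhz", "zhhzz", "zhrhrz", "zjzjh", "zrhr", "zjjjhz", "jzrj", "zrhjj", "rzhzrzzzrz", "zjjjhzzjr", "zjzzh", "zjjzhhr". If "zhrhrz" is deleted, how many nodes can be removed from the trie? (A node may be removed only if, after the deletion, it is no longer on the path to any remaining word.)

4

A node on "zhrhrz"'s path can go only if nothing else ends at it or branches off below it.
The suffix "rhrz" (4 nodes) is used only by "zhrhrz"; the node for "zh" still has the child "h", so pruning stops there.
Nodes removed: 4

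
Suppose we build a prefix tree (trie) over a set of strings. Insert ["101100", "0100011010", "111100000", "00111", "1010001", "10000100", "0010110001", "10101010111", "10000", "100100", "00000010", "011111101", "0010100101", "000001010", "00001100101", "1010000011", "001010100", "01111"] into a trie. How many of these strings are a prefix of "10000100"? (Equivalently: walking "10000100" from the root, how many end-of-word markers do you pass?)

2

Walk "10000100" from the root; an end-of-word marker is hit whenever a stored word is a prefix of "10000100".
Prefixes of the query that are stored words: "10000", "10000100"
Count: 2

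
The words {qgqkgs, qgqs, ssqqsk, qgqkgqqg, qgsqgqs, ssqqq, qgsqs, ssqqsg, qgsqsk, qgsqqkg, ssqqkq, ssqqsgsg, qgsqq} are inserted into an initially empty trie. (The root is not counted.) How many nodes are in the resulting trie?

Trace insertions, counting only characters that open a new branch:
  "qgqkgs" → 6 new (q, g, q, k, g, s)
  "qgqs" → prefix "qgq" already present; 1 new (s)
  "ssqqsk" → 6 new (s, s, q, q, s, k)
  "qgqkgqqg" → prefix "qgqkg" already present; 3 new (q, q, g)
  "qgsqgqs" → prefix "qg" already present; 5 new (s, q, g, q, s)
  "ssqqq" → prefix "ssqq" already present; 1 new (q)
  "qgsqs" → prefix "qgsq" already present; 1 new (s)
  "ssqqsg" → prefix "ssqqs" already present; 1 new (g)
  "qgsqsk" → prefix "qgsqs" already present; 1 new (k)
  "qgsqqkg" → prefix "qgsq" already present; 3 new (q, k, g)
  "ssqqkq" → prefix "ssqq" already present; 2 new (k, q)
  "ssqqsgsg" → prefix "ssqqsg" already present; 2 new (s, g)
  "qgsqq" → prefix "qgsqq" already present; 0 new (none)
Total nodes = 6 + 1 + 6 + 3 + 5 + 1 + 1 + 1 + 1 + 3 + 2 + 2 + 0 = 32

32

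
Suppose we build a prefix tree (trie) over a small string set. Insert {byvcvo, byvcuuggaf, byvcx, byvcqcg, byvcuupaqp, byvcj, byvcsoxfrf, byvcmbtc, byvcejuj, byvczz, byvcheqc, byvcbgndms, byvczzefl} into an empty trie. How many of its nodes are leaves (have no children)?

A leaf is a node with no children — equivalently, the end of a word that is not a proper prefix of any other stored word.
Those words: "byvcbgndms", "byvcejuj", "byvcheqc", "byvcj", "byvcmbtc", "byvcqcg", "byvcsoxfrf", "byvcuuggaf", "byvcuupaqp", "byvcvo", "byvcx", "byvczzefl"
Leaf count: 12

12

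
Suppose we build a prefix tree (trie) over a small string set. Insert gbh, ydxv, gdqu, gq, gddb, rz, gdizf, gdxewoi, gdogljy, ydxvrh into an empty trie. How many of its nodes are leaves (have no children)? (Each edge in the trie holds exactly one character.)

9

Leaves are exactly the stored words that no other stored word extends.
Those words: "gbh", "gddb", "gdizf", "gdogljy", "gdqu", "gdxewoi", "gq", "rz", "ydxvrh"
Leaf count: 9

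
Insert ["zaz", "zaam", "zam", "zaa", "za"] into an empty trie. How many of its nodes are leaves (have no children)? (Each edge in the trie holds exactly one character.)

3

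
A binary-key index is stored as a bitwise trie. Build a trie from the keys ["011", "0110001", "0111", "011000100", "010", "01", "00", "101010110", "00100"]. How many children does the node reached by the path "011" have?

2

Walk "011" from the root, arriving at one node.
Distinct next characters after "011": 0, 1.
That node has 2 child edges.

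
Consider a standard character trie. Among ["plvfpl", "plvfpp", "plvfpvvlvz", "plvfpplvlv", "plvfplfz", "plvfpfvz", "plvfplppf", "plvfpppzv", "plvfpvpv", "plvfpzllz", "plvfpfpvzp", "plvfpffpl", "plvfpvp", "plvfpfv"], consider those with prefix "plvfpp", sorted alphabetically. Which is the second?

plvfpplvlv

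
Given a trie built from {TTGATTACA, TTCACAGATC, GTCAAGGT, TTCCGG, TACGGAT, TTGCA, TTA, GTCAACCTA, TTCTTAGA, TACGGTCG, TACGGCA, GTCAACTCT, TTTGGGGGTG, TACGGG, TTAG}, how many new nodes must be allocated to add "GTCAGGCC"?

Walking "GTCAGGCC" from the root, the first 4 characters ("GTCA") follow existing edges; "G" is the first miss.
New nodes needed: |"GTCAGGCC"| − 4 = 8 − 4 = 4.

4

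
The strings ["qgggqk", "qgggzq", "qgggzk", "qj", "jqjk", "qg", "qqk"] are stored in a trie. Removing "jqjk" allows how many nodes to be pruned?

Walk "jqjk" from the leaf back toward the root, removing each node that no remaining word uses.
No other word shares any prefix with "jqjk", so all 4 of its nodes go.
Nodes removed: 4

4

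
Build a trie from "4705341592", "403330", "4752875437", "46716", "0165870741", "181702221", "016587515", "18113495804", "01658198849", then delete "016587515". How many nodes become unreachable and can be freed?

3

A node on "016587515"'s path can go only if nothing else ends at it or branches off below it.
The suffix "515" (3 nodes) is used only by "016587515"; the node for "016587" still has the child "0", so pruning stops there.
Nodes removed: 3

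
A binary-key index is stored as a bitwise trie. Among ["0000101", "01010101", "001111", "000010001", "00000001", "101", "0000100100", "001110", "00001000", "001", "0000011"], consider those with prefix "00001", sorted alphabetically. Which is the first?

Filter for "00001…" and sort: "00001000", "000010001", "0000100100", "0000101"
The 1st is 00001000.

00001000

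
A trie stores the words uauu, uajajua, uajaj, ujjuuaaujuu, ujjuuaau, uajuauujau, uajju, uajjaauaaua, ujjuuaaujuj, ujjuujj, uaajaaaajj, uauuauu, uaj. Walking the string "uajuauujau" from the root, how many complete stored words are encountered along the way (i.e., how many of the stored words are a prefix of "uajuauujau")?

2

Traverse "uajuauujau" character by character; count nodes along the way that are marked as word ends.
Prefixes of the query that are stored words: "uaj", "uajuauujau"
Count: 2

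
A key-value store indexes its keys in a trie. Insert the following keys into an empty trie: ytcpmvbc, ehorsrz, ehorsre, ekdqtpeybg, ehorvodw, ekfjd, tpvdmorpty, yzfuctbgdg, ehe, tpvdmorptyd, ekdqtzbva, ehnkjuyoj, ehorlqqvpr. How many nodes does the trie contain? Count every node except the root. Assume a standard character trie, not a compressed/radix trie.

For each word, the new-node count is its length minus the longest prefix already in the trie:
  "ytcpmvbc" → 8 new (y, t, c, p, m, v, b, c)
  "ehorsrz" → 7 new (e, h, o, r, s, r, z)
  "ehorsre" → prefix "ehorsr" already present; 1 new (e)
  "ekdqtpeybg" → prefix "e" already present; 9 new (k, d, q, t, p, e, y, b, g)
  "ehorvodw" → prefix "ehor" already present; 4 new (v, o, d, w)
  "ekfjd" → prefix "ek" already present; 3 new (f, j, d)
  "tpvdmorpty" → 10 new (t, p, v, d, m, o, r, p, t, y)
  "yzfuctbgdg" → prefix "y" already present; 9 new (z, f, u, c, t, b, g, d, g)
  "ehe" → prefix "eh" already present; 1 new (e)
  "tpvdmorptyd" → prefix "tpvdmorpty" already present; 1 new (d)
  "ekdqtzbva" → prefix "ekdqt" already present; 4 new (z, b, v, a)
  "ehnkjuyoj" → prefix "eh" already present; 7 new (n, k, j, u, y, o, j)
  "ehorlqqvpr" → prefix "ehor" already present; 6 new (l, q, q, v, p, r)
Total nodes = 8 + 7 + 1 + 9 + 4 + 3 + 10 + 9 + 1 + 1 + 4 + 7 + 6 = 70

70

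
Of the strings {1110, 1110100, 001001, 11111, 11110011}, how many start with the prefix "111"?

Filter for entries beginning with "111":
Words under "111": 1110, 1110100, 11110011, 11111
Count: 4

4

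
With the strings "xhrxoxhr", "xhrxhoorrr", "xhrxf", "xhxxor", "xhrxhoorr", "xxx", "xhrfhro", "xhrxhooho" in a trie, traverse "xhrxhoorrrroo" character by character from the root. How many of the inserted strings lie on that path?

2

Walk "xhrxhoorrrroo" from the root; an end-of-word marker is hit whenever a stored word is a prefix of "xhrxhoorrrroo".
Prefixes of the query that are stored words: "xhrxhoorr", "xhrxhoorrr"
Count: 2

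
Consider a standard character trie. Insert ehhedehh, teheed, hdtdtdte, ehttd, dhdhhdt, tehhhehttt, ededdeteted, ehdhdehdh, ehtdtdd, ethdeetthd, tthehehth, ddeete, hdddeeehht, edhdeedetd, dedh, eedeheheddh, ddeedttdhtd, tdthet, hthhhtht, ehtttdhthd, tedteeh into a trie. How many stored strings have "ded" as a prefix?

1

Walk to "ded"; the words in its subtree are exactly those with that prefix.
Matches: "dedh"
Count: 1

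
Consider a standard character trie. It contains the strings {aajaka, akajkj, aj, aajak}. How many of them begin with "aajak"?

2

Filter for entries beginning with "aajak":
Words under "aajak": aajak, aajaka
Count: 2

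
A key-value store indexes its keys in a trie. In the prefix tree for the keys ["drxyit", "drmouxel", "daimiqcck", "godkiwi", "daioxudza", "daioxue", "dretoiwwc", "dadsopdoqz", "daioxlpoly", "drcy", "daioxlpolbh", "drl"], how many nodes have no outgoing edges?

Leaves are exactly the stored words that no other stored word extends.
Those words: "dadsopdoqz", "daimiqcck", "daioxlpolbh", "daioxlpoly", "daioxudza", "daioxue", "drcy", "dretoiwwc", "drl", "drmouxel", "drxyit", "godkiwi"
Leaf count: 12

12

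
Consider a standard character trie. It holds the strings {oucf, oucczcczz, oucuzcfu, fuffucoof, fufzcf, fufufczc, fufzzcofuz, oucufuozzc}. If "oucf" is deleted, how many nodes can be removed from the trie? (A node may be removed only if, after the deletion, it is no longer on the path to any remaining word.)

1

A node on "oucf"'s path can go only if nothing else ends at it or branches off below it.
The suffix "f" (1 node) is used only by "oucf"; the node for "ouc" still has the child "c", so pruning stops there.
Nodes removed: 1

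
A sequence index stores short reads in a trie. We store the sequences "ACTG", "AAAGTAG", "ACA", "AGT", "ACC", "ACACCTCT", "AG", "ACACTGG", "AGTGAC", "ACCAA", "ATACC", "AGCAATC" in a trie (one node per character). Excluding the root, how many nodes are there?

Count nodes per top-level branch (shared prefixes stored once):
  'A'-branch (AAAGTAG, ACA, ACACCTCT, ACACTGG, ACC, ACCAA, ACTG, AG, AGCAATC, AGT, AGTGAC, ATACC): 36 nodes
Sum: 36

36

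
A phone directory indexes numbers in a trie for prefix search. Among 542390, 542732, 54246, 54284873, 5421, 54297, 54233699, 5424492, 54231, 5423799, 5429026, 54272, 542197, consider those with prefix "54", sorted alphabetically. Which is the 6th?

DFS of the "54" subtree visits, in order: "5421", "542197", "54231", "54233699", "5423799", "542390", "5424492", "54246", "54272", "542732", "54284873", "5429026", "54297"
Position 6: 542390

542390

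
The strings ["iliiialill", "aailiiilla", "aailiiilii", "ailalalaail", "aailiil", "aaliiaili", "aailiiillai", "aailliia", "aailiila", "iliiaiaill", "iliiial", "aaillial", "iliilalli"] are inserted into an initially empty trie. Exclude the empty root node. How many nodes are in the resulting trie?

Count nodes per top-level branch (shared prefixes stored once):
  'a'-branch (aailiiilii, aailiiilla, aailiiillai, aailiil, aailiila, aaillial, aailliia, aaliiaili, ailalalaail): 38 nodes
  'i'-branch (iliiaiaill, iliiial, iliiialill, iliilalli): 21 nodes
Sum: 59

59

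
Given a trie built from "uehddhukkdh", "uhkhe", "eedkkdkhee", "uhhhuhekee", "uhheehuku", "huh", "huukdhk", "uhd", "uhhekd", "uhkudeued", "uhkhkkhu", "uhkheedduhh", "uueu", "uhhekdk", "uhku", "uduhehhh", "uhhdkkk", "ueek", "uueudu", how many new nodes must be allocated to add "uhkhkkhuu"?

1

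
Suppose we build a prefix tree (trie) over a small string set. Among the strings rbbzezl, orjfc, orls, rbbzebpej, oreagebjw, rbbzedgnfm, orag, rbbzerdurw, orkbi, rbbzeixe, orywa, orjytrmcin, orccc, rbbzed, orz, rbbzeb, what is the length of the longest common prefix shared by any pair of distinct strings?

6

Equivalently: take the maximum, over all pairs, of their longest common prefix length.
"rbbzeb" and "rbbzebpej" agree on "rbbzeb" (6 characters) before diverging; nothing deeper is shared.
Longest shared-prefix length: 6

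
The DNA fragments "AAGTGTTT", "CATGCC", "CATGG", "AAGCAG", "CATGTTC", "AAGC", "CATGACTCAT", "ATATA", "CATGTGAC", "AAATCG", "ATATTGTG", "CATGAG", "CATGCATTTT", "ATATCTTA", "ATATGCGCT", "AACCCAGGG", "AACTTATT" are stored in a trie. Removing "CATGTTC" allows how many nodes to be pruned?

2

Walk "CATGTTC" from the leaf back toward the root, removing each node that no remaining word uses.
The suffix "TC" (2 nodes) is used only by "CATGTTC"; the node for "CATGT" still has the child "G", so pruning stops there.
Nodes removed: 2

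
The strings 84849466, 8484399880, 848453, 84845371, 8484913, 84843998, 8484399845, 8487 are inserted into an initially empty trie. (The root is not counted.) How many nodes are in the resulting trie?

Count nodes per top-level branch (shared prefixes stored once):
  '8'-branch (84843998, 8484399845, 8484399880, 848453, 84845371, 8484913, 84849466, 8487): 23 nodes
Sum: 23

23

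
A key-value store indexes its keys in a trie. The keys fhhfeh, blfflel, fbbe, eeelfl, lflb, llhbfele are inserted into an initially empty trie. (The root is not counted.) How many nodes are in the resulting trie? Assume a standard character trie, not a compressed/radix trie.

Trie structure (* marks end of a word):
(root)
├─ b
│  └─ l
│     └─ f
│        └─ f
│           └─ l
│              └─ e
│                 └─ l *
├─ e
│  └─ e
│     └─ e
│        └─ l
│           └─ f
│              └─ l *
├─ f
│  ├─ b
│  │  └─ b
│  │     └─ e *
│  └─ h
│     └─ h
│        └─ f
│           └─ e
│              └─ h *
└─ l
   ├─ f
   │  └─ l
   │     └─ b *
   └─ l
      └─ h
         └─ b
            └─ f
               └─ e
                  └─ l
                     └─ e *
Counting every labelled node above: 33.

33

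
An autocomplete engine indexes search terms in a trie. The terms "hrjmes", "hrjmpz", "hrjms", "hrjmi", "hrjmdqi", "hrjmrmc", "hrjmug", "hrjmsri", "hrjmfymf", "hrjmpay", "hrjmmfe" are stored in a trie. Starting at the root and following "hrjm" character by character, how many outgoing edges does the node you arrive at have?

Follow the path "hrjm" to its node, then look at its outgoing edges.
Distinct next characters after "hrjm": d, e, f, i, m, p, r, s, u.
That node has 9 child edges.

9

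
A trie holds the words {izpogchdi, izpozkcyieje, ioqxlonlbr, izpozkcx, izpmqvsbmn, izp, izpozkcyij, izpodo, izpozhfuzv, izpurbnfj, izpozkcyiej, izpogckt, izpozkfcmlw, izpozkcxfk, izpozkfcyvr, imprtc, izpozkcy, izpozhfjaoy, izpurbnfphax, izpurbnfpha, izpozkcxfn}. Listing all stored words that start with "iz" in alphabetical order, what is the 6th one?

izpozhfjaoy

DFS of the "iz" subtree visits, in order: "izp", "izpmqvsbmn", "izpodo", "izpogchdi", "izpogckt", "izpozhfjaoy", "izpozhfuzv", "izpozkcx", "izpozkcxfk", "izpozkcxfn", "izpozkcy", "izpozkcyiej", "izpozkcyieje", "izpozkcyij", "izpozkfcmlw", "izpozkfcyvr", "izpurbnfj", "izpurbnfpha", "izpurbnfphax"
Position 6: izpozhfjaoy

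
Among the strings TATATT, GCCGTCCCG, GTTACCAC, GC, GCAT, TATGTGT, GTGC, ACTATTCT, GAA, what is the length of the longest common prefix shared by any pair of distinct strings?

Look for the deepest trie node that still has at least two words in its subtree.
"TATATT" and "TATGTGT" agree on "TAT" (3 characters) before diverging; nothing deeper is shared.
Longest shared-prefix length: 3

3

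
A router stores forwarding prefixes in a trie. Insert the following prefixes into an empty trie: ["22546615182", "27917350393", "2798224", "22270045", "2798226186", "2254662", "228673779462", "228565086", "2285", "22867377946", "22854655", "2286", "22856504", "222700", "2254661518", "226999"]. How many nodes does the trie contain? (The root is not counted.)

Trace insertions, counting only characters that open a new branch:
  "22546615182" → 11 new (2, 2, 5, 4, 6, 6, 1, 5, 1, 8, 2)
  "27917350393" → prefix "2" already present; 10 new (7, 9, 1, 7, 3, 5, 0, 3, 9, 3)
  "2798224" → prefix "279" already present; 4 new (8, 2, 2, 4)
  "22270045" → prefix "22" already present; 6 new (2, 7, 0, 0, 4, 5)
  "2798226186" → prefix "279822" already present; 4 new (6, 1, 8, 6)
  "2254662" → prefix "225466" already present; 1 new (2)
  "228673779462" → prefix "22" already present; 10 new (8, 6, 7, 3, 7, 7, 9, 4, 6, 2)
  "228565086" → prefix "228" already present; 6 new (5, 6, 5, 0, 8, 6)
  "2285" → prefix "2285" already present; 0 new (none)
  "22867377946" → prefix "22867377946" already present; 0 new (none)
  "22854655" → prefix "2285" already present; 4 new (4, 6, 5, 5)
  "2286" → prefix "2286" already present; 0 new (none)
  "22856504" → prefix "2285650" already present; 1 new (4)
  "222700" → prefix "222700" already present; 0 new (none)
  "2254661518" → prefix "2254661518" already present; 0 new (none)
  "226999" → prefix "22" already present; 4 new (6, 9, 9, 9)
Total nodes = 11 + 10 + 4 + 6 + 4 + 1 + 10 + 6 + 0 + 0 + 4 + 0 + 1 + 0 + 0 + 4 = 61

61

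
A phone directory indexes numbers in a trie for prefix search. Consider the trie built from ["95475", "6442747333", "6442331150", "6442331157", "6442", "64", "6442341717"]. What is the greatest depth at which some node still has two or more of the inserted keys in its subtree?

The deepest shared node is where two words last agree before diverging.
"6442331150" and "6442331157" agree on "644233115" (9 characters) before diverging; nothing deeper is shared.
Longest shared-prefix length: 9

9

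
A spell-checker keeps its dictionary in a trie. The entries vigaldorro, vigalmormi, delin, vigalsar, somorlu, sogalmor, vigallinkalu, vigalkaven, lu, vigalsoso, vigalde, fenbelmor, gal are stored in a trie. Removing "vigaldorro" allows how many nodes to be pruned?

A node on "vigaldorro"'s path can go only if nothing else ends at it or branches off below it.
The suffix "orro" (4 nodes) is used only by "vigaldorro"; the node for "vigald" still has the child "e", so pruning stops there.
Nodes removed: 4

4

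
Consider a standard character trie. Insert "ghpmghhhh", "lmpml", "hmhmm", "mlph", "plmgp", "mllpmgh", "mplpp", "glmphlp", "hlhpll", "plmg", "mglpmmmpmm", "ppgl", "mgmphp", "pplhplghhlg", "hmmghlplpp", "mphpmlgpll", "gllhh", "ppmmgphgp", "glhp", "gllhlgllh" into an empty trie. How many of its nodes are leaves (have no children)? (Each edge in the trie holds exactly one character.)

A leaf is a node with no children — equivalently, the end of a word that is not a proper prefix of any other stored word.
Those words: "ghpmghhhh", "glhp", "gllhh", "gllhlgllh", "glmphlp", "hlhpll", "hmhmm", "hmmghlplpp", "lmpml", "mglpmmmpmm", "mgmphp", "mllpmgh", "mlph", "mphpmlgpll", "mplpp", "plmgp", "ppgl", "pplhplghhlg", "ppmmgphgp"
Leaf count: 19

19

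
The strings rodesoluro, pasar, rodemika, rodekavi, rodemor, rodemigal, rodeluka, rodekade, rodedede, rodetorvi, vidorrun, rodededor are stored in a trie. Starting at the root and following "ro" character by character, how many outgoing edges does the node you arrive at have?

1

The children of the "ro" node are the distinct next characters among strings starting with "ro".
Characters that immediately follow "ro" among the stored strings: {d}.
That node has 1 child edge.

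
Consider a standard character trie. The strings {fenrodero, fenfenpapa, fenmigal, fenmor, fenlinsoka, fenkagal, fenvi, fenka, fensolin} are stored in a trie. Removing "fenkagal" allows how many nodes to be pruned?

3

Walk "fenkagal" from the leaf back toward the root, removing each node that no remaining word uses.
The suffix "gal" (3 nodes) is used only by "fenkagal"; "fenka" is itself a stored word, so pruning stops there.
Nodes removed: 3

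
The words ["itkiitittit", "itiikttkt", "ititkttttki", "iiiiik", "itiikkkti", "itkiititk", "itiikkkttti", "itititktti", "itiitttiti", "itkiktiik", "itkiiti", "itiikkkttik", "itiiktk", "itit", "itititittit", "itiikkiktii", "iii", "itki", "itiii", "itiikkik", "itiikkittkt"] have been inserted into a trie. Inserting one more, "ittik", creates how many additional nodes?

The longest prefix of "ittik" already in the trie is "it" (length 2).
Each of the 3 remaining characters creates one node.

3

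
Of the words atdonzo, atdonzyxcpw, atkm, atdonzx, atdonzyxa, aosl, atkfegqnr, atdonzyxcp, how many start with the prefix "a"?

Filter for entries beginning with "a":
Matches: "aosl", "atdonzo", "atdonzx", "atdonzyxa", "atdonzyxcp", "atdonzyxcpw", "atkfegqnr", "atkm"
Count: 8

8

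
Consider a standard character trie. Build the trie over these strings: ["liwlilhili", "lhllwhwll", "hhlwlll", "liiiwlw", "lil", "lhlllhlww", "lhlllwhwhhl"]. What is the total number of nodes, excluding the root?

For each word, the new-node count is its length minus the longest prefix already in the trie:
  "liwlilhili" → 10 new (l, i, w, l, i, l, h, i, l, i)
  "lhllwhwll" → prefix "l" already present; 8 new (h, l, l, w, h, w, l, l)
  "hhlwlll" → 7 new (h, h, l, w, l, l, l)
  "liiiwlw" → prefix "li" already present; 5 new (i, i, w, l, w)
  "lil" → prefix "li" already present; 1 new (l)
  "lhlllhlww" → prefix "lhll" already present; 5 new (l, h, l, w, w)
  "lhlllwhwhhl" → prefix "lhlll" already present; 6 new (w, h, w, h, h, l)
Total nodes = 10 + 8 + 7 + 5 + 1 + 5 + 6 = 42

42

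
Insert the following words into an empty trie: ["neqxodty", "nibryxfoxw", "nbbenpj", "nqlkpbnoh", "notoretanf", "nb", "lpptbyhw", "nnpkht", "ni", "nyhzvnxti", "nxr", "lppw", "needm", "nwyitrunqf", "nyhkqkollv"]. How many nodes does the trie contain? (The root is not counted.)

Insert word by word; a character creates a node only if that edge doesn't already exist:
  "neqxodty" → 8 new (n, e, q, x, o, d, t, y)
  "nibryxfoxw" → prefix "n" already present; 9 new (i, b, r, y, x, f, o, x, w)
  "nbbenpj" → prefix "n" already present; 6 new (b, b, e, n, p, j)
  "nqlkpbnoh" → prefix "n" already present; 8 new (q, l, k, p, b, n, o, h)
  "notoretanf" → prefix "n" already present; 9 new (o, t, o, r, e, t, a, n, f)
  "nb" → prefix "nb" already present; 0 new (none)
  "lpptbyhw" → 8 new (l, p, p, t, b, y, h, w)
  "nnpkht" → prefix "n" already present; 5 new (n, p, k, h, t)
  "ni" → prefix "ni" already present; 0 new (none)
  "nyhzvnxti" → prefix "n" already present; 8 new (y, h, z, v, n, x, t, i)
  "nxr" → prefix "n" already present; 2 new (x, r)
  "lppw" → prefix "lpp" already present; 1 new (w)
  "needm" → prefix "ne" already present; 3 new (e, d, m)
  "nwyitrunqf" → prefix "n" already present; 9 new (w, y, i, t, r, u, n, q, f)
  "nyhkqkollv" → prefix "nyh" already present; 7 new (k, q, k, o, l, l, v)
Total nodes = 8 + 9 + 6 + 8 + 9 + 0 + 8 + 5 + 0 + 8 + 2 + 1 + 3 + 9 + 7 = 83

83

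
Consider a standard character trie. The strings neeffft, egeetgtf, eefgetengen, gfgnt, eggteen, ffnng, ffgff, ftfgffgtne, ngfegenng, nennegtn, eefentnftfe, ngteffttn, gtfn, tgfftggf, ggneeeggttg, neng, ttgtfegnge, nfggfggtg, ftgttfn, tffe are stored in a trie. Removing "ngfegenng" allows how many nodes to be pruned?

7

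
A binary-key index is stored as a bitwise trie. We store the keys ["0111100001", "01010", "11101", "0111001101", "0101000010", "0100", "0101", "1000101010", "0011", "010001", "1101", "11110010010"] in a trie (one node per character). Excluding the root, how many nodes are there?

Trace insertions, counting only characters that open a new branch:
  "0111100001" → 10 new (0, 1, 1, 1, 1, 0, 0, 0, 0, 1)
  "01010" → prefix "01" already present; 3 new (0, 1, 0)
  "11101" → 5 new (1, 1, 1, 0, 1)
  "0111001101" → prefix "0111" already present; 6 new (0, 0, 1, 1, 0, 1)
  "0101000010" → prefix "01010" already present; 5 new (0, 0, 0, 1, 0)
  "0100" → prefix "010" already present; 1 new (0)
  "0101" → prefix "0101" already present; 0 new (none)
  "1000101010" → prefix "1" already present; 9 new (0, 0, 0, 1, 0, 1, 0, 1, 0)
  "0011" → prefix "0" already present; 3 new (0, 1, 1)
  "010001" → prefix "0100" already present; 2 new (0, 1)
  "1101" → prefix "11" already present; 2 new (0, 1)
  "11110010010" → prefix "111" already present; 8 new (1, 0, 0, 1, 0, 0, 1, 0)
Total nodes = 10 + 3 + 5 + 6 + 5 + 1 + 0 + 9 + 3 + 2 + 2 + 8 = 54

54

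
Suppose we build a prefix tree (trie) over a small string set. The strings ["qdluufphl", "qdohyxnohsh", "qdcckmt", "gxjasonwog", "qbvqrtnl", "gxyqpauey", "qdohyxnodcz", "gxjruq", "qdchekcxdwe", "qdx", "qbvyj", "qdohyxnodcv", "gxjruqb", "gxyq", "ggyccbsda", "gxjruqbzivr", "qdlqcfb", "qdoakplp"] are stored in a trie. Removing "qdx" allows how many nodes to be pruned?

After clearing the end-marker at "qdx", prune upward until reaching a node still needed by another word.
The suffix "x" (1 node) is used only by "qdx"; the node for "qd" still has the child "l", so pruning stops there.
Nodes removed: 1

1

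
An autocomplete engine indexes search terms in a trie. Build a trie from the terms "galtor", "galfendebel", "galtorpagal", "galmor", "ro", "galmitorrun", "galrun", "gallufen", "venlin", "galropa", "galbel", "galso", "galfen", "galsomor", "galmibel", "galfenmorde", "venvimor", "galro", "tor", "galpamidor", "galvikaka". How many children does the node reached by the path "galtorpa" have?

1

The children of the "galtorpa" node are the distinct next characters among strings starting with "galtorpa".
Distinct next characters after "galtorpa": g.
That node has 1 child edge.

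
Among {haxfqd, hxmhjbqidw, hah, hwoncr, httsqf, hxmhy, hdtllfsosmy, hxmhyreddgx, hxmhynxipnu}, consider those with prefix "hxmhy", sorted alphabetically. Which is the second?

hxmhynxipnu

Words with prefix "hxmhy", in lexicographic order: "hxmhy", "hxmhynxipnu", "hxmhyreddgx"
Position 2: hxmhynxipnu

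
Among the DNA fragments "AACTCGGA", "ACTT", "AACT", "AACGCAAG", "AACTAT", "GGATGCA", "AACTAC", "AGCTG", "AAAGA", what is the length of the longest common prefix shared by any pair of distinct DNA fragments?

5

Look for the deepest trie node that still has at least two words in its subtree.
"AACTAC" and "AACTAT" agree on "AACTA" (5 characters) before diverging; nothing deeper is shared.
Longest shared-prefix length: 5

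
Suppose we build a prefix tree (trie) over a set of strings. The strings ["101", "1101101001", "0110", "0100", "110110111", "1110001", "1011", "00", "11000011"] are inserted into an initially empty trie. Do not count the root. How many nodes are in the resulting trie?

Count nodes per top-level branch (shared prefixes stored once):
  '0'-branch (00, 0100, 0110): 7 nodes
  '1'-branch (101, 1011, 11000011, 1101101001, 110110111, 1110001): 25 nodes
Sum: 32

32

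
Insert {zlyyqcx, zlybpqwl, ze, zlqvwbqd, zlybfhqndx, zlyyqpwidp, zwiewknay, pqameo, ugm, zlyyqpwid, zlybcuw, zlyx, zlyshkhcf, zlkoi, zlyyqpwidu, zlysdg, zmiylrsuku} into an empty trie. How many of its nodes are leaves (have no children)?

16

A leaf is a node with no children — equivalently, the end of a word that is not a proper prefix of any other stored word.
Those words: "pqameo", "ugm", "ze", "zlkoi", "zlqvwbqd", "zlybcuw", "zlybfhqndx", "zlybpqwl", "zlysdg", "zlyshkhcf", "zlyx", "zlyyqcx", "zlyyqpwidp", "zlyyqpwidu", "zmiylrsuku", "zwiewknay"
Leaf count: 16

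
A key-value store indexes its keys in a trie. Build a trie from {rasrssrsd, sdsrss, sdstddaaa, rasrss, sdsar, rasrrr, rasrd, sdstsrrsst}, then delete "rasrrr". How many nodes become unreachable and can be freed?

2

Walk "rasrrr" from the leaf back toward the root, removing each node that no remaining word uses.
The suffix "rr" (2 nodes) is used only by "rasrrr"; the node for "rasr" still has the child "s", so pruning stops there.
Nodes removed: 2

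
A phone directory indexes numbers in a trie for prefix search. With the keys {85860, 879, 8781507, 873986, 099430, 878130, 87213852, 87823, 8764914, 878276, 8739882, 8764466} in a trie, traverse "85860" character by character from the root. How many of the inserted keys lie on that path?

1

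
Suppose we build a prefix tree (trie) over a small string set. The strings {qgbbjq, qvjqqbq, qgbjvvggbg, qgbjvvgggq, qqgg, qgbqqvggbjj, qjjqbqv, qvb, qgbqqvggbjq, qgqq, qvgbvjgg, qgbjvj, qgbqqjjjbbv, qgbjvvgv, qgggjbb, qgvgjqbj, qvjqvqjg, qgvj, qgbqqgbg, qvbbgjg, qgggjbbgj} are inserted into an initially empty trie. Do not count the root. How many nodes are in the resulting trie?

81

Count nodes per top-level branch (shared prefixes stored once):
  'q'-branch (qgbbjq, qgbjvj, qgbjvvggbg, qgbjvvgggq, qgbjvvgv, qgbqqgbg, qgbqqjjjbbv, qgbqqvggbjj, qgbqqvggbjq, qgggjbb, qgggjbbgj, qgqq, qgvgjqbj, qgvj, qjjqbqv, qqgg, qvb, qvbbgjg, qvgbvjgg, qvjqqbq, qvjqvqjg): 81 nodes
Sum: 81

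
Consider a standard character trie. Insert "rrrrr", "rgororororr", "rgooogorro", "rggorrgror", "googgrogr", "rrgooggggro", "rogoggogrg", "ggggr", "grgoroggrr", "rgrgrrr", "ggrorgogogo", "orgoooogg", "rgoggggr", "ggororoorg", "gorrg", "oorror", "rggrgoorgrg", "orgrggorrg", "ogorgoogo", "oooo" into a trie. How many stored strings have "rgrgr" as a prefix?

Walk to "rgrgr"; the words in its subtree are exactly those with that prefix.
Matches: "rgrgrrr"
Count: 1

1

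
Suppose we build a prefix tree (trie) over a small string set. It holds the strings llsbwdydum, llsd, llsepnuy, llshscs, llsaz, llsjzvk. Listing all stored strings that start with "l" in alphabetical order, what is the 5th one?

llshscs

Words with prefix "l", in lexicographic order: "llsaz", "llsbwdydum", "llsd", "llsepnuy", "llshscs", "llsjzvk"
Position 5: llshscs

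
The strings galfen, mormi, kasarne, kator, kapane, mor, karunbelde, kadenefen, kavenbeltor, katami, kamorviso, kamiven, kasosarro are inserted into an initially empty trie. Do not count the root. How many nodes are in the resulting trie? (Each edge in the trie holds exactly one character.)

For each word, the new-node count is its length minus the longest prefix already in the trie:
  "galfen" → 6 new (g, a, l, f, e, n)
  "mormi" → 5 new (m, o, r, m, i)
  "kasarne" → 7 new (k, a, s, a, r, n, e)
  "kator" → prefix "ka" already present; 3 new (t, o, r)
  "kapane" → prefix "ka" already present; 4 new (p, a, n, e)
  "mor" → prefix "mor" already present; 0 new (none)
  "karunbelde" → prefix "ka" already present; 8 new (r, u, n, b, e, l, d, e)
  "kadenefen" → prefix "ka" already present; 7 new (d, e, n, e, f, e, n)
  "kavenbeltor" → prefix "ka" already present; 9 new (v, e, n, b, e, l, t, o, r)
  "katami" → prefix "kat" already present; 3 new (a, m, i)
  "kamorviso" → prefix "ka" already present; 7 new (m, o, r, v, i, s, o)
  "kamiven" → prefix "kam" already present; 4 new (i, v, e, n)
  "kasosarro" → prefix "kas" already present; 6 new (o, s, a, r, r, o)
Total nodes = 6 + 5 + 7 + 3 + 4 + 0 + 8 + 7 + 9 + 3 + 7 + 4 + 6 = 69

69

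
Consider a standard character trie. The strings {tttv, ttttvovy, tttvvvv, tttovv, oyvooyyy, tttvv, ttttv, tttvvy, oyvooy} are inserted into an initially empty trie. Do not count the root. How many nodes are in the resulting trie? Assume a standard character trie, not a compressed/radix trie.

Count nodes per top-level branch (shared prefixes stored once):
  'o'-branch (oyvooy, oyvooyyy): 8 nodes
  't'-branch (tttovv, ttttv, ttttvovy, tttv, tttvv, tttvvvv, tttvvy): 16 nodes
Sum: 24

24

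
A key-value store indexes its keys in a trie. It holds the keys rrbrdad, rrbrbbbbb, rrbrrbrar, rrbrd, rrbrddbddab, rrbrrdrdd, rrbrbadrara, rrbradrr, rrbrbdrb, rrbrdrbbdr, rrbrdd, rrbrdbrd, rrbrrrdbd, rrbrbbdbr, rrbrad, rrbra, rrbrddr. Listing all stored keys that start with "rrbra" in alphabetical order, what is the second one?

Words with prefix "rrbra", in lexicographic order: "rrbra", "rrbrad", "rrbradrr"
The 2nd is rrbrad.

rrbrad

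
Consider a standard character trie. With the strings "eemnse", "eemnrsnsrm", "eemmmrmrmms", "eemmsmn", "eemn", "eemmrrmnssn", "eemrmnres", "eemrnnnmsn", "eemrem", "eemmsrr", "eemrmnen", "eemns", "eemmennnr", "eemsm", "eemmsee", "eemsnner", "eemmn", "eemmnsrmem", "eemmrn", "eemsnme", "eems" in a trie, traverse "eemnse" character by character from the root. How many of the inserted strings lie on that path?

3

Traverse "eemnse" character by character; count nodes along the way that are marked as word ends.
Prefixes of the query that are stored words: "eemn", "eemns", "eemnse"
Count: 3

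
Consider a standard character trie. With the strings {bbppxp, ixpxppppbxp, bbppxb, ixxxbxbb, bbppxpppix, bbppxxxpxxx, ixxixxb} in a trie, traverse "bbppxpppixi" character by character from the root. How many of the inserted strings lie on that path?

Walk "bbppxpppixi" from the root; an end-of-word marker is hit whenever a stored word is a prefix of "bbppxpppixi".
Prefixes of the query that are stored words: "bbppxp", "bbppxpppix"
Count: 2

2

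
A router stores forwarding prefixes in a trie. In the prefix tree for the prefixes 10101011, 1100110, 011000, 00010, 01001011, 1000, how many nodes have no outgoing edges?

6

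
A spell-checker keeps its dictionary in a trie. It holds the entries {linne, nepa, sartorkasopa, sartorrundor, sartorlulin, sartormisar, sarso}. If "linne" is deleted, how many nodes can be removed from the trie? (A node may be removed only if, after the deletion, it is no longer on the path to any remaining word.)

A node on "linne"'s path can go only if nothing else ends at it or branches off below it.
No other word shares any prefix with "linne", so all 5 of its nodes go.
Nodes removed: 5

5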